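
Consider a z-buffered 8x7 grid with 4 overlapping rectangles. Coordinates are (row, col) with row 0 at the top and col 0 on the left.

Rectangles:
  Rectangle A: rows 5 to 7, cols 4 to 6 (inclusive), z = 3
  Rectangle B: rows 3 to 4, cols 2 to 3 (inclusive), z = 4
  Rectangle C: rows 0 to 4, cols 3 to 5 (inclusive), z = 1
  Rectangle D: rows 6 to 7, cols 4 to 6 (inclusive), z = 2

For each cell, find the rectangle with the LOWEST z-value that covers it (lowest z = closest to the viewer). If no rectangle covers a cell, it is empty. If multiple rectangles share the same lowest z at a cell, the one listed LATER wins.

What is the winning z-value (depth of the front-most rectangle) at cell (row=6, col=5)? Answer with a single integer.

Check cell (6,5):
  A: rows 5-7 cols 4-6 z=3 -> covers; best now A (z=3)
  B: rows 3-4 cols 2-3 -> outside (row miss)
  C: rows 0-4 cols 3-5 -> outside (row miss)
  D: rows 6-7 cols 4-6 z=2 -> covers; best now D (z=2)
Winner: D at z=2

Answer: 2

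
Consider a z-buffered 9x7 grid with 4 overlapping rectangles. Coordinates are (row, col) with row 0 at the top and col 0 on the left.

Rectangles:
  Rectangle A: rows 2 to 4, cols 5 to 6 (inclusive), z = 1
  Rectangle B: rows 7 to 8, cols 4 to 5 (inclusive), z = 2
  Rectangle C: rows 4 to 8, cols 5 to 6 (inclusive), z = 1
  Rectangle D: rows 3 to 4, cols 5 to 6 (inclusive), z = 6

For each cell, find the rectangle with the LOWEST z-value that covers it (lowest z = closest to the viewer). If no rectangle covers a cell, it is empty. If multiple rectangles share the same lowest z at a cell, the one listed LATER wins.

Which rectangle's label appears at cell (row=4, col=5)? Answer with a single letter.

Check cell (4,5):
  A: rows 2-4 cols 5-6 z=1 -> covers; best now A (z=1)
  B: rows 7-8 cols 4-5 -> outside (row miss)
  C: rows 4-8 cols 5-6 z=1 -> covers; best now C (z=1)
  D: rows 3-4 cols 5-6 z=6 -> covers; best now C (z=1)
Winner: C at z=1

Answer: C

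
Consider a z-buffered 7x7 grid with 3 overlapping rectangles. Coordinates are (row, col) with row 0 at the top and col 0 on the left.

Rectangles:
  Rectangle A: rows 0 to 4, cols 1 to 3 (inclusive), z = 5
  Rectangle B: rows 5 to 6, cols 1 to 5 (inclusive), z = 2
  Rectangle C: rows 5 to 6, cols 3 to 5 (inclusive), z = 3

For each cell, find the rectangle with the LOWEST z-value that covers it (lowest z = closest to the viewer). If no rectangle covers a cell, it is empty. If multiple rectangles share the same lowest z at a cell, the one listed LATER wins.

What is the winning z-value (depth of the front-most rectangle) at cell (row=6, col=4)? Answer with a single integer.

Answer: 2

Derivation:
Check cell (6,4):
  A: rows 0-4 cols 1-3 -> outside (row miss)
  B: rows 5-6 cols 1-5 z=2 -> covers; best now B (z=2)
  C: rows 5-6 cols 3-5 z=3 -> covers; best now B (z=2)
Winner: B at z=2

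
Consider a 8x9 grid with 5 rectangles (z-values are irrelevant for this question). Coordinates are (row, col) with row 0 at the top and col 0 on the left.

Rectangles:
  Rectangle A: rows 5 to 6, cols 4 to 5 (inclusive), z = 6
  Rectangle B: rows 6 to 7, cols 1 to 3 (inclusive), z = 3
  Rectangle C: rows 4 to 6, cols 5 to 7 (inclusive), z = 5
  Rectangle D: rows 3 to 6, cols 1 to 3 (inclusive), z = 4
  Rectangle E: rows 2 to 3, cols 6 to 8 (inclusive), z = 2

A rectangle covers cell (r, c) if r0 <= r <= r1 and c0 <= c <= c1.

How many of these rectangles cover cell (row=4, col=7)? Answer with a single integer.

Check cell (4,7):
  A: rows 5-6 cols 4-5 -> outside (row miss)
  B: rows 6-7 cols 1-3 -> outside (row miss)
  C: rows 4-6 cols 5-7 -> covers
  D: rows 3-6 cols 1-3 -> outside (col miss)
  E: rows 2-3 cols 6-8 -> outside (row miss)
Count covering = 1

Answer: 1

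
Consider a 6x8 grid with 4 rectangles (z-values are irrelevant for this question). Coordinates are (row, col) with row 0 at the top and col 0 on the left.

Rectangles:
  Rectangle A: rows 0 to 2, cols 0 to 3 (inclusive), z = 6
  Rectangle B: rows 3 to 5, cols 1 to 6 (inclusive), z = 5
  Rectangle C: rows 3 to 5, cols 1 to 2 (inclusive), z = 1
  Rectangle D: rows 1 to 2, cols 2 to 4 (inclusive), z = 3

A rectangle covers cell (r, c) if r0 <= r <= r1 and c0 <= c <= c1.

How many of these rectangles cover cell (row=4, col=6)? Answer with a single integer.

Check cell (4,6):
  A: rows 0-2 cols 0-3 -> outside (row miss)
  B: rows 3-5 cols 1-6 -> covers
  C: rows 3-5 cols 1-2 -> outside (col miss)
  D: rows 1-2 cols 2-4 -> outside (row miss)
Count covering = 1

Answer: 1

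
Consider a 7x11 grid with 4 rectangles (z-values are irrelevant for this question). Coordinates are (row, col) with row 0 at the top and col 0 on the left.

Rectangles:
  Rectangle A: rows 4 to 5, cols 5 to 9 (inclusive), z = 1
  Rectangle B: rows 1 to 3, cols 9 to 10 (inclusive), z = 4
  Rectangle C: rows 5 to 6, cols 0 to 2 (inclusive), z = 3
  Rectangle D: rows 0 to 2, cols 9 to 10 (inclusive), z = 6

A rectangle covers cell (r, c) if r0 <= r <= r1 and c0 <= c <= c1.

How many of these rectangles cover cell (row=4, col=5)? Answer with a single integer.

Check cell (4,5):
  A: rows 4-5 cols 5-9 -> covers
  B: rows 1-3 cols 9-10 -> outside (row miss)
  C: rows 5-6 cols 0-2 -> outside (row miss)
  D: rows 0-2 cols 9-10 -> outside (row miss)
Count covering = 1

Answer: 1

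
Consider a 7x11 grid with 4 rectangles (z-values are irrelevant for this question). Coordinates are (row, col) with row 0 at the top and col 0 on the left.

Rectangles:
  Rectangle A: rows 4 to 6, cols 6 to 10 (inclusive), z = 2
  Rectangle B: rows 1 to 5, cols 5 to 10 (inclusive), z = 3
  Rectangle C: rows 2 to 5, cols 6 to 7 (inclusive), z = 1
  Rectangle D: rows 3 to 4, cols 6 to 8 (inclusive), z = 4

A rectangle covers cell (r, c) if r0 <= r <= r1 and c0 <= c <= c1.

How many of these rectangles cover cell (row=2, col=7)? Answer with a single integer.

Answer: 2

Derivation:
Check cell (2,7):
  A: rows 4-6 cols 6-10 -> outside (row miss)
  B: rows 1-5 cols 5-10 -> covers
  C: rows 2-5 cols 6-7 -> covers
  D: rows 3-4 cols 6-8 -> outside (row miss)
Count covering = 2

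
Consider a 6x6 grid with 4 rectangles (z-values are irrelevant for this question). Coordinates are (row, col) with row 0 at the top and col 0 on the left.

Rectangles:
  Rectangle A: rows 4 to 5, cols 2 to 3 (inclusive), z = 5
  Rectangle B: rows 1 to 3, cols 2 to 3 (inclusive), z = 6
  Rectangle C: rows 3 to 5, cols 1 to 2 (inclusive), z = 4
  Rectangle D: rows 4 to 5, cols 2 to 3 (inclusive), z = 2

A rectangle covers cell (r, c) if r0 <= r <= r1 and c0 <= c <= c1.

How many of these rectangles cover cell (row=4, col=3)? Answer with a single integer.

Check cell (4,3):
  A: rows 4-5 cols 2-3 -> covers
  B: rows 1-3 cols 2-3 -> outside (row miss)
  C: rows 3-5 cols 1-2 -> outside (col miss)
  D: rows 4-5 cols 2-3 -> covers
Count covering = 2

Answer: 2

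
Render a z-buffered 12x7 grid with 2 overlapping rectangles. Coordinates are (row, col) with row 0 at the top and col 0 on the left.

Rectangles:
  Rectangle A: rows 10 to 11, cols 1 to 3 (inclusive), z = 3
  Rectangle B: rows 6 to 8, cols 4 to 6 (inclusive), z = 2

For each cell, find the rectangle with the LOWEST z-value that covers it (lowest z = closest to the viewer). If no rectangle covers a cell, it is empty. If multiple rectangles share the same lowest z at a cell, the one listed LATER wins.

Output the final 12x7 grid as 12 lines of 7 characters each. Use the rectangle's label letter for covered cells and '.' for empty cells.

.......
.......
.......
.......
.......
.......
....BBB
....BBB
....BBB
.......
.AAA...
.AAA...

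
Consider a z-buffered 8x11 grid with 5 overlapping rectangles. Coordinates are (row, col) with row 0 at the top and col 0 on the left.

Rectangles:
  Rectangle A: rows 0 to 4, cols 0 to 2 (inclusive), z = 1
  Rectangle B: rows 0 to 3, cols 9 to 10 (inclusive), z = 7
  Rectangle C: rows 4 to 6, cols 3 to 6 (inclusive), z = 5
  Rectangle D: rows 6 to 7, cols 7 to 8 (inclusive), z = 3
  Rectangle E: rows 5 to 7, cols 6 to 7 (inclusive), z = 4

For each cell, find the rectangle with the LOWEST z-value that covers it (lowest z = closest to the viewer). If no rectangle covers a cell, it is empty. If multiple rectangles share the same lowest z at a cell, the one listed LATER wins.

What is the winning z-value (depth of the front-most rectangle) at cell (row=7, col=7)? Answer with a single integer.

Check cell (7,7):
  A: rows 0-4 cols 0-2 -> outside (row miss)
  B: rows 0-3 cols 9-10 -> outside (row miss)
  C: rows 4-6 cols 3-6 -> outside (row miss)
  D: rows 6-7 cols 7-8 z=3 -> covers; best now D (z=3)
  E: rows 5-7 cols 6-7 z=4 -> covers; best now D (z=3)
Winner: D at z=3

Answer: 3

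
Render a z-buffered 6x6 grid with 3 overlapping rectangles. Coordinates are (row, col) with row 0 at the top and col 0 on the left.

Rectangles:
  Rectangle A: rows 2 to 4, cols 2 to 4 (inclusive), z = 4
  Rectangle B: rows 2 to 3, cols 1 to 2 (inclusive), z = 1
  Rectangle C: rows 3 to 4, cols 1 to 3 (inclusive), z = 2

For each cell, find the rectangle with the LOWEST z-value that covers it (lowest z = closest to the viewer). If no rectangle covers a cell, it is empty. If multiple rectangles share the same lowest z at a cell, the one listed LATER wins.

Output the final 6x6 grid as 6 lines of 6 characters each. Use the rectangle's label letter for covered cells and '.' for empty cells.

......
......
.BBAA.
.BBCA.
.CCCA.
......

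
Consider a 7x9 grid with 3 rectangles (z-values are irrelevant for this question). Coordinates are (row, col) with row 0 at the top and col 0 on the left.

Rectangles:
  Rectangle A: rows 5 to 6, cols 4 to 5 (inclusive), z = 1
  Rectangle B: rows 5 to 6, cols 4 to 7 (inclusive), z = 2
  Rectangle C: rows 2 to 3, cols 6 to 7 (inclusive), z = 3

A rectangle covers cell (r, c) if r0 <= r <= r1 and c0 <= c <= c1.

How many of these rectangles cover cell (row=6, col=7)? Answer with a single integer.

Answer: 1

Derivation:
Check cell (6,7):
  A: rows 5-6 cols 4-5 -> outside (col miss)
  B: rows 5-6 cols 4-7 -> covers
  C: rows 2-3 cols 6-7 -> outside (row miss)
Count covering = 1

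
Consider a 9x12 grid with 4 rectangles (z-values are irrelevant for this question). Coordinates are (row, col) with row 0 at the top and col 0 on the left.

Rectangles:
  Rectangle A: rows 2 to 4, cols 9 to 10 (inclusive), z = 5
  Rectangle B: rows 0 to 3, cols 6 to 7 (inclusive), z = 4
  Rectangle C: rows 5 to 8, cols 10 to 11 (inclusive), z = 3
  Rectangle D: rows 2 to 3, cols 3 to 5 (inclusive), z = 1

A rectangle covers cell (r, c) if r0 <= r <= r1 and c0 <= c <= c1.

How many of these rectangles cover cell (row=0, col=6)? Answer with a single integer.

Check cell (0,6):
  A: rows 2-4 cols 9-10 -> outside (row miss)
  B: rows 0-3 cols 6-7 -> covers
  C: rows 5-8 cols 10-11 -> outside (row miss)
  D: rows 2-3 cols 3-5 -> outside (row miss)
Count covering = 1

Answer: 1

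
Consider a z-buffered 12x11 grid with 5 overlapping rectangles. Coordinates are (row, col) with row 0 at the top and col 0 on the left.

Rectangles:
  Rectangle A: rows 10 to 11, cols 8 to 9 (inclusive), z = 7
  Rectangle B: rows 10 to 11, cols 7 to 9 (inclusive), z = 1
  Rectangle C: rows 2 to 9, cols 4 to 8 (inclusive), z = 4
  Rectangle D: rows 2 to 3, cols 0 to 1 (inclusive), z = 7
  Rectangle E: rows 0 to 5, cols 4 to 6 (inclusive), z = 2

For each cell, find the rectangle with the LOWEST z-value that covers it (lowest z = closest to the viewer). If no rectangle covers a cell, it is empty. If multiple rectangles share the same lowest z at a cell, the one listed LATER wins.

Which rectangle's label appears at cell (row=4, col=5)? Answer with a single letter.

Answer: E

Derivation:
Check cell (4,5):
  A: rows 10-11 cols 8-9 -> outside (row miss)
  B: rows 10-11 cols 7-9 -> outside (row miss)
  C: rows 2-9 cols 4-8 z=4 -> covers; best now C (z=4)
  D: rows 2-3 cols 0-1 -> outside (row miss)
  E: rows 0-5 cols 4-6 z=2 -> covers; best now E (z=2)
Winner: E at z=2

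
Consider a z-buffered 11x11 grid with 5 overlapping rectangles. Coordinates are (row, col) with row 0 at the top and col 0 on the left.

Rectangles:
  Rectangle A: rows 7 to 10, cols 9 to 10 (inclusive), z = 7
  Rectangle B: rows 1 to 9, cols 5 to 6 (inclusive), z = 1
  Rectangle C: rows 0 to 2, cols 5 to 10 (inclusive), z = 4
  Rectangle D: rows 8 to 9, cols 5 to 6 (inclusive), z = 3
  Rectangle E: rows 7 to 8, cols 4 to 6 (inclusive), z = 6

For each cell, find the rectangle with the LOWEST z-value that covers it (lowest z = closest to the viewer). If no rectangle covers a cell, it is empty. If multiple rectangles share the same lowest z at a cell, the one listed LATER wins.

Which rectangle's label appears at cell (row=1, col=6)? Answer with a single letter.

Answer: B

Derivation:
Check cell (1,6):
  A: rows 7-10 cols 9-10 -> outside (row miss)
  B: rows 1-9 cols 5-6 z=1 -> covers; best now B (z=1)
  C: rows 0-2 cols 5-10 z=4 -> covers; best now B (z=1)
  D: rows 8-9 cols 5-6 -> outside (row miss)
  E: rows 7-8 cols 4-6 -> outside (row miss)
Winner: B at z=1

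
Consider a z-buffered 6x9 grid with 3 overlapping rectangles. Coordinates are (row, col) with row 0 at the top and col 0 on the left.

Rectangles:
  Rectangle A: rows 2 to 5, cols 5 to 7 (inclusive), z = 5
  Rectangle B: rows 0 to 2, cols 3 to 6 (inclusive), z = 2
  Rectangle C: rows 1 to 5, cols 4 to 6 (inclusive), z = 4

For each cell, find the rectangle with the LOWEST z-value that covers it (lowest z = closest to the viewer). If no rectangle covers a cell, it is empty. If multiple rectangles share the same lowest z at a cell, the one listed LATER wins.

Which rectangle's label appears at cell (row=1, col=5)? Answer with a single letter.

Answer: B

Derivation:
Check cell (1,5):
  A: rows 2-5 cols 5-7 -> outside (row miss)
  B: rows 0-2 cols 3-6 z=2 -> covers; best now B (z=2)
  C: rows 1-5 cols 4-6 z=4 -> covers; best now B (z=2)
Winner: B at z=2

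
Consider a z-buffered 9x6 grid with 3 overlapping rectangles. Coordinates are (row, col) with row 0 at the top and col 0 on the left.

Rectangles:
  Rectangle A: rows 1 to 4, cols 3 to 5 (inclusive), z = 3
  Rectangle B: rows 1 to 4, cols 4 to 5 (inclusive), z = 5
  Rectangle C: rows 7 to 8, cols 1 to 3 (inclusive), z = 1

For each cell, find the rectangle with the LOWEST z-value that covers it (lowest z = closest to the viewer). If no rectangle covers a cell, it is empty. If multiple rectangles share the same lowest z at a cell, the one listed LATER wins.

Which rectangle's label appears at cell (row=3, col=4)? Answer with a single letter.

Check cell (3,4):
  A: rows 1-4 cols 3-5 z=3 -> covers; best now A (z=3)
  B: rows 1-4 cols 4-5 z=5 -> covers; best now A (z=3)
  C: rows 7-8 cols 1-3 -> outside (row miss)
Winner: A at z=3

Answer: A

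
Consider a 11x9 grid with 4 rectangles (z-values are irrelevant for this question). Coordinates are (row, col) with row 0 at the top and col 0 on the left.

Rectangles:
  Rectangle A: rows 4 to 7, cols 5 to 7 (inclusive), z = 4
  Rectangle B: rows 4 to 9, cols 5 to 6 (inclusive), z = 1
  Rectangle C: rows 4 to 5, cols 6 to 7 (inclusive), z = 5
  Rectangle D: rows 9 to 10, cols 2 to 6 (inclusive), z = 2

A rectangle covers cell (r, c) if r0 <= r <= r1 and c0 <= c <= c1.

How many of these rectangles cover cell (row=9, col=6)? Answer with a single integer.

Answer: 2

Derivation:
Check cell (9,6):
  A: rows 4-7 cols 5-7 -> outside (row miss)
  B: rows 4-9 cols 5-6 -> covers
  C: rows 4-5 cols 6-7 -> outside (row miss)
  D: rows 9-10 cols 2-6 -> covers
Count covering = 2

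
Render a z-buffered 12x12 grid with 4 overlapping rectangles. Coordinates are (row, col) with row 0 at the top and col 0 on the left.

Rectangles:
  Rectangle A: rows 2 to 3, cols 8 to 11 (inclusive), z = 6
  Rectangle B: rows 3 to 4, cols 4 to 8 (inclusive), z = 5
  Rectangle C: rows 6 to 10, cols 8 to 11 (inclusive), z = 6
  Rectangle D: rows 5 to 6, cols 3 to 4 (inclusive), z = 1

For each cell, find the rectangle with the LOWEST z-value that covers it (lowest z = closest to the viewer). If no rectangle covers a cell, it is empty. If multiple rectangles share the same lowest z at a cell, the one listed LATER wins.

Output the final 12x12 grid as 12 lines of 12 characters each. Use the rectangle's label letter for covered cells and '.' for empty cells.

............
............
........AAAA
....BBBBBAAA
....BBBBB...
...DD.......
...DD...CCCC
........CCCC
........CCCC
........CCCC
........CCCC
............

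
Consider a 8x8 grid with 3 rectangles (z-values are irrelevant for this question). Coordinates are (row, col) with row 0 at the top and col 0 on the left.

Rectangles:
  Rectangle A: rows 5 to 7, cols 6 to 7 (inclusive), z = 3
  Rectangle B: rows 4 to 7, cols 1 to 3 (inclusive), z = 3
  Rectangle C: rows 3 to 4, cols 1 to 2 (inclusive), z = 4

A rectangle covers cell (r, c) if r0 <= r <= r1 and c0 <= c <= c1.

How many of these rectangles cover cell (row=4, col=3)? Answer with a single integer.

Answer: 1

Derivation:
Check cell (4,3):
  A: rows 5-7 cols 6-7 -> outside (row miss)
  B: rows 4-7 cols 1-3 -> covers
  C: rows 3-4 cols 1-2 -> outside (col miss)
Count covering = 1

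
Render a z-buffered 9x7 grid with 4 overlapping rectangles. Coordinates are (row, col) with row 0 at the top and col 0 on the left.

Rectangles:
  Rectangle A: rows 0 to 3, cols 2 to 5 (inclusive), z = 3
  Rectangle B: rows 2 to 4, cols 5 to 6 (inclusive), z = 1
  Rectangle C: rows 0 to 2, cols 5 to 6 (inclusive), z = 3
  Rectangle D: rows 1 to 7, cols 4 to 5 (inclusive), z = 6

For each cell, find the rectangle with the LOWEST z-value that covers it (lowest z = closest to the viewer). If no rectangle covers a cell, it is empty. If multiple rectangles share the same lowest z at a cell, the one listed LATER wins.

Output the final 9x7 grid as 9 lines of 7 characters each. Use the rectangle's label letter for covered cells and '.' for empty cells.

..AAACC
..AAACC
..AAABB
..AAABB
....DBB
....DD.
....DD.
....DD.
.......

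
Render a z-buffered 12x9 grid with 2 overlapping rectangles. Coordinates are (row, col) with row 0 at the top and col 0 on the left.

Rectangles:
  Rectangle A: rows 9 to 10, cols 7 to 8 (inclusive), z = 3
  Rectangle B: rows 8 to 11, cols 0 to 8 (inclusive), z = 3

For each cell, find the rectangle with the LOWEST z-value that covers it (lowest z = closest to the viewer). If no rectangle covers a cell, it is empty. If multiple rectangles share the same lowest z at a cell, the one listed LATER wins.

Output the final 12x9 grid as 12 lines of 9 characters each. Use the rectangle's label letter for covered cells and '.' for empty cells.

.........
.........
.........
.........
.........
.........
.........
.........
BBBBBBBBB
BBBBBBBBB
BBBBBBBBB
BBBBBBBBB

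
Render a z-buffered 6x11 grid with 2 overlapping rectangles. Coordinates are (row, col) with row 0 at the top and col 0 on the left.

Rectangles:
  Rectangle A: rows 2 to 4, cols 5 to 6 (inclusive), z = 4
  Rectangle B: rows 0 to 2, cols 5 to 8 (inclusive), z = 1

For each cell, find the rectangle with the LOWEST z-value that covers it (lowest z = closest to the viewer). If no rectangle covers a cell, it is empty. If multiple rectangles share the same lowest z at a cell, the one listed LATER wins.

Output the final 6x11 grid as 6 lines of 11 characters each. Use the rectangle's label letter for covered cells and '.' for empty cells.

.....BBBB..
.....BBBB..
.....BBBB..
.....AA....
.....AA....
...........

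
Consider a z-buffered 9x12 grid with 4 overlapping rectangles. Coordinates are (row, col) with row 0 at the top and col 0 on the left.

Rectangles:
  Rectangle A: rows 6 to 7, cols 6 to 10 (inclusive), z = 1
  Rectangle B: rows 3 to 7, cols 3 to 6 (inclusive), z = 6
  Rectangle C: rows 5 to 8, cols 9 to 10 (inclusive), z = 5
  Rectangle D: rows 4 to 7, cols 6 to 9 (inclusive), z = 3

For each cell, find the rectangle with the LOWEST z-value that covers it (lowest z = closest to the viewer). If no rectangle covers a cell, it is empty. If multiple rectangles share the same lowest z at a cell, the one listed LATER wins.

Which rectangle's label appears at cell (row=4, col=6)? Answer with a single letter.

Check cell (4,6):
  A: rows 6-7 cols 6-10 -> outside (row miss)
  B: rows 3-7 cols 3-6 z=6 -> covers; best now B (z=6)
  C: rows 5-8 cols 9-10 -> outside (row miss)
  D: rows 4-7 cols 6-9 z=3 -> covers; best now D (z=3)
Winner: D at z=3

Answer: D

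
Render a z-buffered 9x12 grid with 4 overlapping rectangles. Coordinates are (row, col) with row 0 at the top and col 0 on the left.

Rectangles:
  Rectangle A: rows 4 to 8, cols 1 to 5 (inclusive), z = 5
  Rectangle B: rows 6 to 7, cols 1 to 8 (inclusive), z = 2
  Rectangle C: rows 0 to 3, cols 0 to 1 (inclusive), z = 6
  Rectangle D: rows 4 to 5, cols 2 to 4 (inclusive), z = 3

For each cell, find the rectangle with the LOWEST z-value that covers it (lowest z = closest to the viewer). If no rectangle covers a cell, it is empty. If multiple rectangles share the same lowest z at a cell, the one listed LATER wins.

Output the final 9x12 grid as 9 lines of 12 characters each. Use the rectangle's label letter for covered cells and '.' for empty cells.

CC..........
CC..........
CC..........
CC..........
.ADDDA......
.ADDDA......
.BBBBBBBB...
.BBBBBBBB...
.AAAAA......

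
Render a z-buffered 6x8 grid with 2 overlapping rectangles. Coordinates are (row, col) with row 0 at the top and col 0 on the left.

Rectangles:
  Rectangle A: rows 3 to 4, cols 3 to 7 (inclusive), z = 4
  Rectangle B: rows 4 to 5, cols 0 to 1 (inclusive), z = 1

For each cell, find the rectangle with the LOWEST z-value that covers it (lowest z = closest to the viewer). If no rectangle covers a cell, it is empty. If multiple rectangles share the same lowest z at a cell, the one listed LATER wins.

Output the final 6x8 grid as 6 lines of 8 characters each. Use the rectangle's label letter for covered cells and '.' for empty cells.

........
........
........
...AAAAA
BB.AAAAA
BB......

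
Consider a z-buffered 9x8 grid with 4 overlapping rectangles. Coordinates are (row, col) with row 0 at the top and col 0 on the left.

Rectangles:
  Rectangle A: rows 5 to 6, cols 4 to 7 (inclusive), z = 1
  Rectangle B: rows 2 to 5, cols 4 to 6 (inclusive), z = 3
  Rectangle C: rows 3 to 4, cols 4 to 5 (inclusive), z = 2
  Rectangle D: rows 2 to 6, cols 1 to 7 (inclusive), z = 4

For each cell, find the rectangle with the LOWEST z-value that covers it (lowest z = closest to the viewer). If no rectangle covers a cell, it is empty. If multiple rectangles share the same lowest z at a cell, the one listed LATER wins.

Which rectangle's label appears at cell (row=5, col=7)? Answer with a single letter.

Check cell (5,7):
  A: rows 5-6 cols 4-7 z=1 -> covers; best now A (z=1)
  B: rows 2-5 cols 4-6 -> outside (col miss)
  C: rows 3-4 cols 4-5 -> outside (row miss)
  D: rows 2-6 cols 1-7 z=4 -> covers; best now A (z=1)
Winner: A at z=1

Answer: A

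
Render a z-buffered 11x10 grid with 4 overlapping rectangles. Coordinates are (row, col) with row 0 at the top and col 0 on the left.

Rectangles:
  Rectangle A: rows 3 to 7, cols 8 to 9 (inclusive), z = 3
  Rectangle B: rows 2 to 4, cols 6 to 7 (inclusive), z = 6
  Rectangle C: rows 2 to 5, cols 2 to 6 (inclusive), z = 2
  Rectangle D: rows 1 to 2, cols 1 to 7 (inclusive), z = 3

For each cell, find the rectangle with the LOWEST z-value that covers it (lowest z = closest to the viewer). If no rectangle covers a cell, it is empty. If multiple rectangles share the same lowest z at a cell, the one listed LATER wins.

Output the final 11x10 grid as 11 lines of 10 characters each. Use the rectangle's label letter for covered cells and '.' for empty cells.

..........
.DDDDDDD..
.DCCCCCD..
..CCCCCBAA
..CCCCCBAA
..CCCCC.AA
........AA
........AA
..........
..........
..........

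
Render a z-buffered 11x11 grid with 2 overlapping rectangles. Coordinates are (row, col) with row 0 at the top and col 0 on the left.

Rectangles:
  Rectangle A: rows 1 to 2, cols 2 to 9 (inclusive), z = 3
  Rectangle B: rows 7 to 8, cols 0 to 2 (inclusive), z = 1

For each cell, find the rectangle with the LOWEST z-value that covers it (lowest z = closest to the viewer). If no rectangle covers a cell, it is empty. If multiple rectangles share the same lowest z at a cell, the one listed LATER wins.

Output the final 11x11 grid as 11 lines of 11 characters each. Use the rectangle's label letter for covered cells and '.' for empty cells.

...........
..AAAAAAAA.
..AAAAAAAA.
...........
...........
...........
...........
BBB........
BBB........
...........
...........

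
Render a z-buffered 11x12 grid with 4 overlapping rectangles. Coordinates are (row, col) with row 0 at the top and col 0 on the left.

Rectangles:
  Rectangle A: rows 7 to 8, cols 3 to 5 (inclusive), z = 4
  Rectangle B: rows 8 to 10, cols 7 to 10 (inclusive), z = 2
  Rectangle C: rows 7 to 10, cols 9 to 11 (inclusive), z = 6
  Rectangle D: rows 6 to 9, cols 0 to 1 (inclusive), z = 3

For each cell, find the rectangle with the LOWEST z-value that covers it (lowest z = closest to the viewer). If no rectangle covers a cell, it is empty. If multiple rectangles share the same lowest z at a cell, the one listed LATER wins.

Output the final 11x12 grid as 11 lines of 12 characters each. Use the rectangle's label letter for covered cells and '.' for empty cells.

............
............
............
............
............
............
DD..........
DD.AAA...CCC
DD.AAA.BBBBC
DD.....BBBBC
.......BBBBC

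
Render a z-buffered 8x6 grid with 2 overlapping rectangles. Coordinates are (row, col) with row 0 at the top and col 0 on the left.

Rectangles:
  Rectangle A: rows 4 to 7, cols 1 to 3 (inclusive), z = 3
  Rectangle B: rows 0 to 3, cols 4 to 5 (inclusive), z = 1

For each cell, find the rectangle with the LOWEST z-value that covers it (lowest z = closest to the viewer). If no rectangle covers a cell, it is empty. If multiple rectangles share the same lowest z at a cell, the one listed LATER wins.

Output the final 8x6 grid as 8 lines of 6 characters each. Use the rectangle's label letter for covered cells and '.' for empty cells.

....BB
....BB
....BB
....BB
.AAA..
.AAA..
.AAA..
.AAA..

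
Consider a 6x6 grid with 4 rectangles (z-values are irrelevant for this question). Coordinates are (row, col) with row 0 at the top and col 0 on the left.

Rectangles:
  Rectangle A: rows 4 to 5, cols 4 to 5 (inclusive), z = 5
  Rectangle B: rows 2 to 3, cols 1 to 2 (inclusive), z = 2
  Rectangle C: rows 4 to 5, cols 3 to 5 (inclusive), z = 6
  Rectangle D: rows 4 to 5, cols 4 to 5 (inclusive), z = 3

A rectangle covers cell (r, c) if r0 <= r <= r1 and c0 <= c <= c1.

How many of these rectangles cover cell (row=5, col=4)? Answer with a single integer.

Check cell (5,4):
  A: rows 4-5 cols 4-5 -> covers
  B: rows 2-3 cols 1-2 -> outside (row miss)
  C: rows 4-5 cols 3-5 -> covers
  D: rows 4-5 cols 4-5 -> covers
Count covering = 3

Answer: 3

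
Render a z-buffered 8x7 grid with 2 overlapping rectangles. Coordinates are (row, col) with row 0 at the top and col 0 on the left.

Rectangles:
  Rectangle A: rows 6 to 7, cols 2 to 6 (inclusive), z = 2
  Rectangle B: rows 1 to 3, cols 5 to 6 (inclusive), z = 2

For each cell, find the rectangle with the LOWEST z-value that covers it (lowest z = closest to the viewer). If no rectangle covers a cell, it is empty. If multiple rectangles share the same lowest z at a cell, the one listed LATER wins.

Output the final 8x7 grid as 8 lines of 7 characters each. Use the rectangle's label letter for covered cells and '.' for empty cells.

.......
.....BB
.....BB
.....BB
.......
.......
..AAAAA
..AAAAA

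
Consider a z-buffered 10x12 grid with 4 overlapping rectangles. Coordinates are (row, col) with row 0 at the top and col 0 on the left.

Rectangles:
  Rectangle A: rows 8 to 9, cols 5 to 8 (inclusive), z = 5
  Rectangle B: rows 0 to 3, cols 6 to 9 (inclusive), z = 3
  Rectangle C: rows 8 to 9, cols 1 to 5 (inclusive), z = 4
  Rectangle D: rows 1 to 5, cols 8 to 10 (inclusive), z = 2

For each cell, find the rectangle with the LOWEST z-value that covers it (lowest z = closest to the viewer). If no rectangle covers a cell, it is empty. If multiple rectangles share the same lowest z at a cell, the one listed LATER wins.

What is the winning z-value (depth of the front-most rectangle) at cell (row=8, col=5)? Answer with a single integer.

Answer: 4

Derivation:
Check cell (8,5):
  A: rows 8-9 cols 5-8 z=5 -> covers; best now A (z=5)
  B: rows 0-3 cols 6-9 -> outside (row miss)
  C: rows 8-9 cols 1-5 z=4 -> covers; best now C (z=4)
  D: rows 1-5 cols 8-10 -> outside (row miss)
Winner: C at z=4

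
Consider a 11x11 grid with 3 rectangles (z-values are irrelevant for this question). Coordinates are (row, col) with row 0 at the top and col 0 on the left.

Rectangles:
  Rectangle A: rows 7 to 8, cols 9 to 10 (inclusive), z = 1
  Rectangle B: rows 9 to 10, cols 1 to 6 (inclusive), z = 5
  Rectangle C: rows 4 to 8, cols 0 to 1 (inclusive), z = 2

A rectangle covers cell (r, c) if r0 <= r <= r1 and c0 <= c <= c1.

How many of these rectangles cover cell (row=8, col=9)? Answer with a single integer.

Answer: 1

Derivation:
Check cell (8,9):
  A: rows 7-8 cols 9-10 -> covers
  B: rows 9-10 cols 1-6 -> outside (row miss)
  C: rows 4-8 cols 0-1 -> outside (col miss)
Count covering = 1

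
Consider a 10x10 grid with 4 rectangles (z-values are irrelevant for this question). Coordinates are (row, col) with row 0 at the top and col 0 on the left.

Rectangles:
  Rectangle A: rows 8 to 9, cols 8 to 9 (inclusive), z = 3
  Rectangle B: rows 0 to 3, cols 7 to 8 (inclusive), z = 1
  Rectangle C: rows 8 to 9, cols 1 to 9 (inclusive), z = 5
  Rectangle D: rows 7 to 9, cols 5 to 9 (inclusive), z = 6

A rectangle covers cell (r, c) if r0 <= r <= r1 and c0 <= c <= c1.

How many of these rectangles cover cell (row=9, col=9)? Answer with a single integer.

Check cell (9,9):
  A: rows 8-9 cols 8-9 -> covers
  B: rows 0-3 cols 7-8 -> outside (row miss)
  C: rows 8-9 cols 1-9 -> covers
  D: rows 7-9 cols 5-9 -> covers
Count covering = 3

Answer: 3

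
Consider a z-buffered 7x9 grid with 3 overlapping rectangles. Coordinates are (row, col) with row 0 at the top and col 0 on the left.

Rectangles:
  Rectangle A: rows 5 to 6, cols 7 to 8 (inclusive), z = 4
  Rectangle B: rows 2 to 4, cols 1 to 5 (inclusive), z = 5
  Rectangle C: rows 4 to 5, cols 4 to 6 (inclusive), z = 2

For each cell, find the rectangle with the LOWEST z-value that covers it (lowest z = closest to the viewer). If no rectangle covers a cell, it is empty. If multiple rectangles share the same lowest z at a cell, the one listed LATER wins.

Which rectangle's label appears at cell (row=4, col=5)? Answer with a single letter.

Answer: C

Derivation:
Check cell (4,5):
  A: rows 5-6 cols 7-8 -> outside (row miss)
  B: rows 2-4 cols 1-5 z=5 -> covers; best now B (z=5)
  C: rows 4-5 cols 4-6 z=2 -> covers; best now C (z=2)
Winner: C at z=2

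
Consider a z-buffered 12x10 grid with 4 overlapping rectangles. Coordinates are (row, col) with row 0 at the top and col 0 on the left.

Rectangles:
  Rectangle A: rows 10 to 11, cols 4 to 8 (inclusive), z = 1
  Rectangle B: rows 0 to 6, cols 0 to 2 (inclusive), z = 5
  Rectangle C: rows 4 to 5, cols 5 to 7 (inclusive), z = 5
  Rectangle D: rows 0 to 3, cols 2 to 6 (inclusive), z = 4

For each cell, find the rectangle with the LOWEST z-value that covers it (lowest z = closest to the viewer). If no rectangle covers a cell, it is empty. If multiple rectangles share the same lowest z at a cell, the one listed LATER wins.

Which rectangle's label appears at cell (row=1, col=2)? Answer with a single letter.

Answer: D

Derivation:
Check cell (1,2):
  A: rows 10-11 cols 4-8 -> outside (row miss)
  B: rows 0-6 cols 0-2 z=5 -> covers; best now B (z=5)
  C: rows 4-5 cols 5-7 -> outside (row miss)
  D: rows 0-3 cols 2-6 z=4 -> covers; best now D (z=4)
Winner: D at z=4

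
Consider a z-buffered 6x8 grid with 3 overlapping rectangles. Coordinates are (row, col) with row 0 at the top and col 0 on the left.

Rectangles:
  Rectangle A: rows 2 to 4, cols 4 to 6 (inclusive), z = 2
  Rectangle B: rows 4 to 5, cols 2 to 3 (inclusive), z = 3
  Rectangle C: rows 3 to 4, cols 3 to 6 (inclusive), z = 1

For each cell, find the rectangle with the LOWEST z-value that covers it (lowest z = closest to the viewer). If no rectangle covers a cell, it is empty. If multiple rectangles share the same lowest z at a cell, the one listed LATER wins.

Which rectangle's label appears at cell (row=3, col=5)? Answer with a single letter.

Answer: C

Derivation:
Check cell (3,5):
  A: rows 2-4 cols 4-6 z=2 -> covers; best now A (z=2)
  B: rows 4-5 cols 2-3 -> outside (row miss)
  C: rows 3-4 cols 3-6 z=1 -> covers; best now C (z=1)
Winner: C at z=1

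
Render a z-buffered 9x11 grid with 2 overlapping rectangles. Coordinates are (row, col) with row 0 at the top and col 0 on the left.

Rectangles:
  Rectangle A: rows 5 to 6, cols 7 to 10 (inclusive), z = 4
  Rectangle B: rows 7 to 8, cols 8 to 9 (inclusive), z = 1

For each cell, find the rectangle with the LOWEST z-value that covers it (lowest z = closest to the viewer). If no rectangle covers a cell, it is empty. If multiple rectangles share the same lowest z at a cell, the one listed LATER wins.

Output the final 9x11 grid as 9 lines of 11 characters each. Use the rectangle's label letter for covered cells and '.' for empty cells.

...........
...........
...........
...........
...........
.......AAAA
.......AAAA
........BB.
........BB.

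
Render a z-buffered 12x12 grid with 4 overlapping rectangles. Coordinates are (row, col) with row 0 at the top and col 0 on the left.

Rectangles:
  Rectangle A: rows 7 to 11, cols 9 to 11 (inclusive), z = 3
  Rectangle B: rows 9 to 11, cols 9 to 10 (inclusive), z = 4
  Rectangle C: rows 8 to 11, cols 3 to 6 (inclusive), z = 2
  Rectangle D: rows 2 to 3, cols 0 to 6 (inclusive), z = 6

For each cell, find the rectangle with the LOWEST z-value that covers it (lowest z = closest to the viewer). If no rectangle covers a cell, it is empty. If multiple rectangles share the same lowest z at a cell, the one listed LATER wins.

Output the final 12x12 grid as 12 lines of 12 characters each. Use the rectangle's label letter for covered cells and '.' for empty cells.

............
............
DDDDDDD.....
DDDDDDD.....
............
............
............
.........AAA
...CCCC..AAA
...CCCC..AAA
...CCCC..AAA
...CCCC..AAA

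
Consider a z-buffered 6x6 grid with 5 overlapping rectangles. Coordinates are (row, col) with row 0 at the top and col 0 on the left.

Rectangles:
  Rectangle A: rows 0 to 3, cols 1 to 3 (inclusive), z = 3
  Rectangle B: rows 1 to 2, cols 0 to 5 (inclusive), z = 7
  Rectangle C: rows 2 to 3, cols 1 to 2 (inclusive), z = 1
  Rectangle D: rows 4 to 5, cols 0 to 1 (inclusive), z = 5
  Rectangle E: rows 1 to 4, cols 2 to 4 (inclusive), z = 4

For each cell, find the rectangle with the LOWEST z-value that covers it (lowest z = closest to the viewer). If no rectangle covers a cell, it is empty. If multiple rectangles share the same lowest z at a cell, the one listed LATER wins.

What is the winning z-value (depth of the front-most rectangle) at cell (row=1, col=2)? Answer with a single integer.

Check cell (1,2):
  A: rows 0-3 cols 1-3 z=3 -> covers; best now A (z=3)
  B: rows 1-2 cols 0-5 z=7 -> covers; best now A (z=3)
  C: rows 2-3 cols 1-2 -> outside (row miss)
  D: rows 4-5 cols 0-1 -> outside (row miss)
  E: rows 1-4 cols 2-4 z=4 -> covers; best now A (z=3)
Winner: A at z=3

Answer: 3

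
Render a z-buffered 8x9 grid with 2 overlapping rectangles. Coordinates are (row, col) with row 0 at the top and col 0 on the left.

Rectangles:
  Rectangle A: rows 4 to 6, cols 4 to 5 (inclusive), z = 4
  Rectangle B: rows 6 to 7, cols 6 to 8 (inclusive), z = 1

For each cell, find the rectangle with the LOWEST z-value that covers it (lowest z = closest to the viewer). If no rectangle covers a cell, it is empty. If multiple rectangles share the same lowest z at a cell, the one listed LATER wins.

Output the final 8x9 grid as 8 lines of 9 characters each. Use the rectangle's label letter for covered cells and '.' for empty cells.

.........
.........
.........
.........
....AA...
....AA...
....AABBB
......BBB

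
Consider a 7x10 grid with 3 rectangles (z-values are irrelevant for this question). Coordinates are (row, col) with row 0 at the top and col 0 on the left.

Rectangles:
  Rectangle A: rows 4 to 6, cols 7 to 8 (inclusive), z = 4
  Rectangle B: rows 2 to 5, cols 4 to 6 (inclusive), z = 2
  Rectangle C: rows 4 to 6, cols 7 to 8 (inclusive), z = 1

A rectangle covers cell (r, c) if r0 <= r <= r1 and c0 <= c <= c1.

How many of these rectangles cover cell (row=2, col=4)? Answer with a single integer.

Check cell (2,4):
  A: rows 4-6 cols 7-8 -> outside (row miss)
  B: rows 2-5 cols 4-6 -> covers
  C: rows 4-6 cols 7-8 -> outside (row miss)
Count covering = 1

Answer: 1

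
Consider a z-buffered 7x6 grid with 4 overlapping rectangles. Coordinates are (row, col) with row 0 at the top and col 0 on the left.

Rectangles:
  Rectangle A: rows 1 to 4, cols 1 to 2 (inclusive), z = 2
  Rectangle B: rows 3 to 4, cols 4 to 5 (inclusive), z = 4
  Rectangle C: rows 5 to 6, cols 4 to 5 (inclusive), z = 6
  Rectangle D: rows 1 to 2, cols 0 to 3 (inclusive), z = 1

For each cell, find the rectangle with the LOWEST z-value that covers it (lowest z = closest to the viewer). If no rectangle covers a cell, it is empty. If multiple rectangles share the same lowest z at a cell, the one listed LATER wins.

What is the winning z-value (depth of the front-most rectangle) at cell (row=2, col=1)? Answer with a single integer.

Answer: 1

Derivation:
Check cell (2,1):
  A: rows 1-4 cols 1-2 z=2 -> covers; best now A (z=2)
  B: rows 3-4 cols 4-5 -> outside (row miss)
  C: rows 5-6 cols 4-5 -> outside (row miss)
  D: rows 1-2 cols 0-3 z=1 -> covers; best now D (z=1)
Winner: D at z=1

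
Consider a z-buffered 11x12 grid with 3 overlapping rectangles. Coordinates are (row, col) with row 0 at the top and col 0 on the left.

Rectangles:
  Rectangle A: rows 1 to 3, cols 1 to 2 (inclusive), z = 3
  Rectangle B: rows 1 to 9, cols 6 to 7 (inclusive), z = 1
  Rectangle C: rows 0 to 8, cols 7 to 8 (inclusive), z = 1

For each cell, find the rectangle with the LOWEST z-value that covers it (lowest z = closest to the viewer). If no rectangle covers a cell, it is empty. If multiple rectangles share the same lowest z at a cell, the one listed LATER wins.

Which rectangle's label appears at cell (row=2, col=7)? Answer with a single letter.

Answer: C

Derivation:
Check cell (2,7):
  A: rows 1-3 cols 1-2 -> outside (col miss)
  B: rows 1-9 cols 6-7 z=1 -> covers; best now B (z=1)
  C: rows 0-8 cols 7-8 z=1 -> covers; best now C (z=1)
Winner: C at z=1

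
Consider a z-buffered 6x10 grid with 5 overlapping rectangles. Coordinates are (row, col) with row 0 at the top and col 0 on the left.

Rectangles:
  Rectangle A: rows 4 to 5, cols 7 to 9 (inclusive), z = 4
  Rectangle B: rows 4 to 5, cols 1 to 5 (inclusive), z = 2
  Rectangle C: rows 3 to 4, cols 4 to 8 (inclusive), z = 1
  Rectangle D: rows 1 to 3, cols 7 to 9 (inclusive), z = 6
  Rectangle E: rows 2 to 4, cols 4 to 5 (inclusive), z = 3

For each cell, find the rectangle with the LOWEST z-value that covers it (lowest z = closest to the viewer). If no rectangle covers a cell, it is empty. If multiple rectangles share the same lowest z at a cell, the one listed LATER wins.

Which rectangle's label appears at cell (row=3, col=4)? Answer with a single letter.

Check cell (3,4):
  A: rows 4-5 cols 7-9 -> outside (row miss)
  B: rows 4-5 cols 1-5 -> outside (row miss)
  C: rows 3-4 cols 4-8 z=1 -> covers; best now C (z=1)
  D: rows 1-3 cols 7-9 -> outside (col miss)
  E: rows 2-4 cols 4-5 z=3 -> covers; best now C (z=1)
Winner: C at z=1

Answer: C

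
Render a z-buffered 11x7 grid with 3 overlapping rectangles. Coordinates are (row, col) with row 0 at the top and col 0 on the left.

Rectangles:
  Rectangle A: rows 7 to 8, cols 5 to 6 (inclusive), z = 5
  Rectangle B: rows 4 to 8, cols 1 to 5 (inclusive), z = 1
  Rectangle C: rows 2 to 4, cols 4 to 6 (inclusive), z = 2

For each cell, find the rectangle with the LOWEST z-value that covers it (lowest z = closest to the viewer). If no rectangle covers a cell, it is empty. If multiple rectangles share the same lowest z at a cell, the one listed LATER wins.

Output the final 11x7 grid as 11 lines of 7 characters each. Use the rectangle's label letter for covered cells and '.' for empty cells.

.......
.......
....CCC
....CCC
.BBBBBC
.BBBBB.
.BBBBB.
.BBBBBA
.BBBBBA
.......
.......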